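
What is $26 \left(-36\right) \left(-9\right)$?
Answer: $8424$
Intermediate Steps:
$26 \left(-36\right) \left(-9\right) = \left(-936\right) \left(-9\right) = 8424$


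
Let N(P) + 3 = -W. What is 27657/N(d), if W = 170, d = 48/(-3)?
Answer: -27657/173 ≈ -159.87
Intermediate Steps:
d = -16 (d = 48*(-1/3) = -16)
N(P) = -173 (N(P) = -3 - 1*170 = -3 - 170 = -173)
27657/N(d) = 27657/(-173) = 27657*(-1/173) = -27657/173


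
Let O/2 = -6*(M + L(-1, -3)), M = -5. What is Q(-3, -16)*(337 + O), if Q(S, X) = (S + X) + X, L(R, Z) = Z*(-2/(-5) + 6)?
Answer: -21959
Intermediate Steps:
L(R, Z) = 32*Z/5 (L(R, Z) = Z*(-2*(-⅕) + 6) = Z*(⅖ + 6) = Z*(32/5) = 32*Z/5)
Q(S, X) = S + 2*X
O = 1452/5 (O = 2*(-6*(-5 + (32/5)*(-3))) = 2*(-6*(-5 - 96/5)) = 2*(-6*(-121/5)) = 2*(726/5) = 1452/5 ≈ 290.40)
Q(-3, -16)*(337 + O) = (-3 + 2*(-16))*(337 + 1452/5) = (-3 - 32)*(3137/5) = -35*3137/5 = -21959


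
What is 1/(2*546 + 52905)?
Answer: 1/53997 ≈ 1.8520e-5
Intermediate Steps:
1/(2*546 + 52905) = 1/(1092 + 52905) = 1/53997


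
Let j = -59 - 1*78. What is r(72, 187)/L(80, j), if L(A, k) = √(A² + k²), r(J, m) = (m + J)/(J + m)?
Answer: √25169/25169 ≈ 0.0063033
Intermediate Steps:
j = -137 (j = -59 - 78 = -137)
r(J, m) = 1 (r(J, m) = (J + m)/(J + m) = 1)
r(72, 187)/L(80, j) = 1/√(80² + (-137)²) = 1/√(6400 + 18769) = 1/√25169 = 1*(√25169/25169) = √25169/25169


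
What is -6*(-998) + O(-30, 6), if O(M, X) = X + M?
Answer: 5964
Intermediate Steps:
O(M, X) = M + X
-6*(-998) + O(-30, 6) = -6*(-998) + (-30 + 6) = 5988 - 24 = 5964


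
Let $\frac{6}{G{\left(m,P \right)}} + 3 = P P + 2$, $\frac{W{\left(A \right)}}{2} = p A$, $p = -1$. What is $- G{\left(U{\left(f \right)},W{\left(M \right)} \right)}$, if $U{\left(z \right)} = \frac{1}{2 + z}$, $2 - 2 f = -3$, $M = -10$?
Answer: $- \frac{2}{133} \approx -0.015038$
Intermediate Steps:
$f = \frac{5}{2}$ ($f = 1 - - \frac{3}{2} = 1 + \frac{3}{2} = \frac{5}{2} \approx 2.5$)
$W{\left(A \right)} = - 2 A$ ($W{\left(A \right)} = 2 \left(- A\right) = - 2 A$)
$G{\left(m,P \right)} = \frac{6}{-1 + P^{2}}$ ($G{\left(m,P \right)} = \frac{6}{-3 + \left(P P + 2\right)} = \frac{6}{-3 + \left(P^{2} + 2\right)} = \frac{6}{-3 + \left(2 + P^{2}\right)} = \frac{6}{-1 + P^{2}}$)
$- G{\left(U{\left(f \right)},W{\left(M \right)} \right)} = - \frac{6}{-1 + \left(\left(-2\right) \left(-10\right)\right)^{2}} = - \frac{6}{-1 + 20^{2}} = - \frac{6}{-1 + 400} = - \frac{6}{399} = \left(-1\right) \frac{2}{133} = - \frac{2}{133}$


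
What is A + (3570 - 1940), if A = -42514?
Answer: -40884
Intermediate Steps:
A + (3570 - 1940) = -42514 + (3570 - 1940) = -42514 + 1630 = -40884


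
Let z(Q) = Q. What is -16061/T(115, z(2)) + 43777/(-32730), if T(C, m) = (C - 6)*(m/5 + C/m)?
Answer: -2673191849/688541010 ≈ -3.8824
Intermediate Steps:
T(C, m) = (-6 + C)*(m/5 + C/m) (T(C, m) = (-6 + C)*(m*(⅕) + C/m) = (-6 + C)*(m/5 + C/m))
-16061/T(115, z(2)) + 43777/(-32730) = -16061*2/(115² - 6*115 + (⅕)*2²*(-6 + 115)) + 43777/(-32730) = -16061*2/(13225 - 690 + (⅕)*4*109) + 43777*(-1/32730) = -16061*2/(13225 - 690 + 436/5) - 43777/32730 = -16061/((½)*(63111/5)) - 43777/32730 = -16061/63111/10 - 43777/32730 = -16061*10/63111 - 43777/32730 = -160610/63111 - 43777/32730 = -2673191849/688541010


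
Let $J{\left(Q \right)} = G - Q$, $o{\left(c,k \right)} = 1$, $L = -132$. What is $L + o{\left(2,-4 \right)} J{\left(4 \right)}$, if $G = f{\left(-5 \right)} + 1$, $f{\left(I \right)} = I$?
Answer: $-140$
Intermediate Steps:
$G = -4$ ($G = -5 + 1 = -4$)
$J{\left(Q \right)} = -4 - Q$
$L + o{\left(2,-4 \right)} J{\left(4 \right)} = -132 + 1 \left(-4 - 4\right) = -132 + 1 \left(-8\right) = -132 - 8 = -140$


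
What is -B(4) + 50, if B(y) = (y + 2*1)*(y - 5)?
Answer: 56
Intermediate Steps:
B(y) = (-5 + y)*(2 + y) (B(y) = (y + 2)*(-5 + y) = (2 + y)*(-5 + y) = (-5 + y)*(2 + y))
-B(4) + 50 = -(-10 + 4**2 - 3*4) + 50 = -(-10 + 16 - 12) + 50 = -1*(-6) + 50 = 6 + 50 = 56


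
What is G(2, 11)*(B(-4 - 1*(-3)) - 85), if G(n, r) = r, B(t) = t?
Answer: -946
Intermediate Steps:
G(2, 11)*(B(-4 - 1*(-3)) - 85) = 11*((-4 - 1*(-3)) - 85) = 11*((-4 + 3) - 85) = 11*(-1 - 85) = 11*(-86) = -946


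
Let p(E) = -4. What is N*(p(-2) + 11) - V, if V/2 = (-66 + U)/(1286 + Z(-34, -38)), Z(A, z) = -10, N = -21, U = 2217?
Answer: -95937/638 ≈ -150.37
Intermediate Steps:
V = 2151/638 (V = 2*((-66 + 2217)/(1286 - 10)) = 2*(2151/1276) = 2151/638 ≈ 3.3715)
N*(p(-2) + 11) - V = -21*(-4 + 11) - 1*2151/638 = -21*7 - 2151/638 = -147 - 2151/638 = -95937/638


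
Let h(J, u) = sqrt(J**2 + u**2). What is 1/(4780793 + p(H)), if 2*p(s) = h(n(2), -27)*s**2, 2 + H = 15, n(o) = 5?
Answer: 9561586/45711952650201 - 169*sqrt(754)/45711952650201 ≈ 2.0907e-7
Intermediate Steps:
H = 13 (H = -2 + 15 = 13)
p(s) = sqrt(754)*s**2/2 (p(s) = (sqrt(5**2 + (-27)**2)*s**2)/2 = (sqrt(25 + 729)*s**2)/2 = (sqrt(754)*s**2)/2 = sqrt(754)*s**2/2)
1/(4780793 + p(H)) = 1/(4780793 + (1/2)*sqrt(754)*13**2) = 1/(4780793 + (1/2)*sqrt(754)*169) = 1/(4780793 + 169*sqrt(754)/2)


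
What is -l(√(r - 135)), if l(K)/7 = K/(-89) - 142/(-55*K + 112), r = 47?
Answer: 13916/34843 + 3408419*I*√22/6202054 ≈ 0.39939 + 2.5777*I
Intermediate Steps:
l(K) = -994/(112 - 55*K) - 7*K/89 (l(K) = 7*(K/(-89) - 142/(-55*K + 112)) = 7*(K*(-1/89) - 142/(112 - 55*K)) = 7*(-K/89 - 142/(112 - 55*K)) = 7*(-142/(112 - 55*K) - K/89) = -994/(112 - 55*K) - 7*K/89)
-l(√(r - 135)) = -7*(12638 - 55*(√(47 - 135))² + 112*√(47 - 135))/(89*(-112 + 55*√(47 - 135))) = -7*(12638 - 55*(√(-88))² + 112*√(-88))/(89*(-112 + 55*√(-88))) = -7*(12638 - 55*(2*I*√22)² + 112*(2*I*√22))/(89*(-112 + 55*(2*I*√22))) = -7*(12638 - 55*(-88) + 224*I*√22)/(89*(-112 + 110*I*√22)) = -7*(12638 + 4840 + 224*I*√22)/(89*(-112 + 110*I*√22)) = -7*(17478 + 224*I*√22)/(89*(-112 + 110*I*√22))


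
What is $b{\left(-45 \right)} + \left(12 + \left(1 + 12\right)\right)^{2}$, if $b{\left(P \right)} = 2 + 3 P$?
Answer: $492$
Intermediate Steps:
$b{\left(-45 \right)} + \left(12 + \left(1 + 12\right)\right)^{2} = \left(2 + 3 \left(-45\right)\right) + \left(12 + \left(1 + 12\right)\right)^{2} = \left(2 - 135\right) + \left(12 + 13\right)^{2} = -133 + 25^{2} = -133 + 625 = 492$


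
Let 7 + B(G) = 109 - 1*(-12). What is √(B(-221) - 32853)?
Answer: I*√32739 ≈ 180.94*I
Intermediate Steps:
B(G) = 114 (B(G) = -7 + (109 - 1*(-12)) = -7 + (109 + 12) = -7 + 121 = 114)
√(B(-221) - 32853) = √(114 - 32853) = √(-32739) = I*√32739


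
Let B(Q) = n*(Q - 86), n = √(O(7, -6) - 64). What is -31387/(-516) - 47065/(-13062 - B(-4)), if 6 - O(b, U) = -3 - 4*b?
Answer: 78877799389/1224314232 + 705975*I*√3/9490808 ≈ 64.426 + 0.12884*I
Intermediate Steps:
O(b, U) = 9 + 4*b (O(b, U) = 6 - (-3 - 4*b) = 6 + (3 + 4*b) = 9 + 4*b)
n = 3*I*√3 (n = √((9 + 4*7) - 64) = √((9 + 28) - 64) = √(37 - 64) = √(-27) = 3*I*√3 ≈ 5.1962*I)
B(Q) = 3*I*√3*(-86 + Q) (B(Q) = (3*I*√3)*(Q - 86) = (3*I*√3)*(-86 + Q) = 3*I*√3*(-86 + Q))
-31387/(-516) - 47065/(-13062 - B(-4)) = -31387/(-516) - 47065/(-13062 - 3*I*√3*(-86 - 4)) = -31387*(-1/516) - 47065/(-13062 - 3*I*√3*(-90)) = 31387/516 - 47065/(-13062 - (-270)*I*√3) = 31387/516 - 47065/(-13062 + 270*I*√3)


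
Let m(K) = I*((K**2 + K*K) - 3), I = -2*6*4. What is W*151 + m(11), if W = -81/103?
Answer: -1193847/103 ≈ -11591.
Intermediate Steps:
I = -48 (I = -12*4 = -48)
W = -81/103 (W = -81*1/103 = -81/103 ≈ -0.78641)
m(K) = 144 - 96*K**2 (m(K) = -48*((K**2 + K*K) - 3) = -48*((K**2 + K**2) - 3) = -48*(2*K**2 - 3) = -48*(-3 + 2*K**2) = 144 - 96*K**2)
W*151 + m(11) = -81/103*151 + (144 - 96*11**2) = -12231/103 + (144 - 96*121) = -12231/103 + (144 - 11616) = -12231/103 - 11472 = -1193847/103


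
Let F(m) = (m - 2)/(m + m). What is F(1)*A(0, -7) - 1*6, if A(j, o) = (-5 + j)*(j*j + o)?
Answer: -47/2 ≈ -23.500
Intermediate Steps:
A(j, o) = (-5 + j)*(o + j²) (A(j, o) = (-5 + j)*(j² + o) = (-5 + j)*(o + j²))
F(m) = (-2 + m)/(2*m) (F(m) = (-2 + m)/((2*m)) = (-2 + m)*(1/(2*m)) = (-2 + m)/(2*m))
F(1)*A(0, -7) - 1*6 = ((½)*(-2 + 1)/1)*(0³ - 5*(-7) - 5*0² + 0*(-7)) - 1*6 = ((½)*1*(-1))*(0 + 35 - 5*0 + 0) - 6 = -(0 + 35 + 0 + 0)/2 - 6 = -½*35 - 6 = -35/2 - 6 = -47/2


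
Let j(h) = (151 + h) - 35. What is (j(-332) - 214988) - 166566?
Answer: -381770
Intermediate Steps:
j(h) = 116 + h
(j(-332) - 214988) - 166566 = ((116 - 332) - 214988) - 166566 = (-216 - 214988) - 166566 = -215204 - 166566 = -381770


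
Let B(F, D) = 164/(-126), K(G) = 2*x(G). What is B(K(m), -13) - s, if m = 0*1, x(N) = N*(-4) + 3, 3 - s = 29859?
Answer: 1880846/63 ≈ 29855.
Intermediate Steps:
s = -29856 (s = 3 - 1*29859 = 3 - 29859 = -29856)
x(N) = 3 - 4*N (x(N) = -4*N + 3 = 3 - 4*N)
m = 0
K(G) = 6 - 8*G (K(G) = 2*(3 - 4*G) = 6 - 8*G)
B(F, D) = -82/63 (B(F, D) = 164*(-1/126) = -82/63)
B(K(m), -13) - s = -82/63 - 1*(-29856) = -82/63 + 29856 = 1880846/63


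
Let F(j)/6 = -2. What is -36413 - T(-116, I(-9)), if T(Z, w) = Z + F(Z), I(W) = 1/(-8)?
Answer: -36285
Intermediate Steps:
F(j) = -12 (F(j) = 6*(-2) = -12)
I(W) = -⅛
T(Z, w) = -12 + Z (T(Z, w) = Z - 12 = -12 + Z)
-36413 - T(-116, I(-9)) = -36413 - (-12 - 116) = -36413 - 1*(-128) = -36413 + 128 = -36285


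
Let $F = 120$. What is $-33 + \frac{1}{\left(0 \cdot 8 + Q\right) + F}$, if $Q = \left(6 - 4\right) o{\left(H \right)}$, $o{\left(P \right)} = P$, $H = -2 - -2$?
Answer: $- \frac{3959}{120} \approx -32.992$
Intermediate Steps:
$H = 0$ ($H = -2 + 2 = 0$)
$Q = 0$ ($Q = \left(6 - 4\right) 0 = 2 \cdot 0 = 0$)
$-33 + \frac{1}{\left(0 \cdot 8 + Q\right) + F} = -33 + \frac{1}{\left(0 \cdot 8 + 0\right) + 120} = -33 + \frac{1}{\left(0 + 0\right) + 120} = -33 + \frac{1}{0 + 120} = -33 + \frac{1}{120} = - \frac{3959}{120}$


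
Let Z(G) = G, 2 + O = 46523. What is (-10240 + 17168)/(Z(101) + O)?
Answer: 3464/23311 ≈ 0.14860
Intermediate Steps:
O = 46521 (O = -2 + 46523 = 46521)
(-10240 + 17168)/(Z(101) + O) = (-10240 + 17168)/(101 + 46521) = 6928/46622 = 6928*(1/46622) = 3464/23311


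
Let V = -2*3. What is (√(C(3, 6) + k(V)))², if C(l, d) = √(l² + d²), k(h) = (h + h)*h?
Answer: 72 + 3*√5 ≈ 78.708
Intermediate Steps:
V = -6
k(h) = 2*h² (k(h) = (2*h)*h = 2*h²)
C(l, d) = √(d² + l²)
(√(C(3, 6) + k(V)))² = (√(√(6² + 3²) + 2*(-6)²))² = (√(√(36 + 9) + 2*36))² = (√(√45 + 72))² = (√(3*√5 + 72))² = (√(72 + 3*√5))² = 72 + 3*√5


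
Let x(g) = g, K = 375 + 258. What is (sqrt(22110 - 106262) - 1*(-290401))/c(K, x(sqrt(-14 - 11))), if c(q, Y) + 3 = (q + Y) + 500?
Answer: (226 - I)*(290401 + 2*I*sqrt(21038))/255385 ≈ 256.99 - 0.8804*I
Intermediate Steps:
K = 633
c(q, Y) = 497 + Y + q (c(q, Y) = -3 + ((q + Y) + 500) = -3 + ((Y + q) + 500) = -3 + (500 + Y + q) = 497 + Y + q)
(sqrt(22110 - 106262) - 1*(-290401))/c(K, x(sqrt(-14 - 11))) = (sqrt(22110 - 106262) - 1*(-290401))/(497 + sqrt(-14 - 11) + 633) = (sqrt(-84152) + 290401)/(497 + sqrt(-25) + 633) = (2*I*sqrt(21038) + 290401)/(497 + 5*I + 633) = (290401 + 2*I*sqrt(21038))/(1130 + 5*I) = (290401 + 2*I*sqrt(21038))*((1130 - 5*I)/1276925) = (1130 - 5*I)*(290401 + 2*I*sqrt(21038))/1276925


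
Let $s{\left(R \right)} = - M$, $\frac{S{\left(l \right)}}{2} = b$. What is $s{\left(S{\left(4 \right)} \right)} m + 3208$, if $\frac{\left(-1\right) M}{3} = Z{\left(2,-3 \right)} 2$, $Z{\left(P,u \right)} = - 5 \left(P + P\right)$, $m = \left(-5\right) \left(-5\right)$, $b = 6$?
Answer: $208$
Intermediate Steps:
$S{\left(l \right)} = 12$ ($S{\left(l \right)} = 2 \cdot 6 = 12$)
$m = 25$
$Z{\left(P,u \right)} = - 10 P$ ($Z{\left(P,u \right)} = - 5 \cdot 2 P = - 10 P$)
$M = 120$ ($M = - 3 \left(-10\right) 2 \cdot 2 = - 3 \left(\left(-20\right) 2\right) = \left(-3\right) \left(-40\right) = 120$)
$s{\left(R \right)} = -120$ ($s{\left(R \right)} = \left(-1\right) 120 = -120$)
$s{\left(S{\left(4 \right)} \right)} m + 3208 = \left(-120\right) 25 + 3208 = -3000 + 3208 = 208$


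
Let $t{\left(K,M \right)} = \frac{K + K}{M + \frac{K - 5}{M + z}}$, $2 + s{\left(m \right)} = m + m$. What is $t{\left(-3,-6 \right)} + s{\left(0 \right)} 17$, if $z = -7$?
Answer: $- \frac{1151}{35} \approx -32.886$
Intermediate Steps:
$s{\left(m \right)} = -2 + 2 m$ ($s{\left(m \right)} = -2 + \left(m + m\right) = -2 + 2 m$)
$t{\left(K,M \right)} = \frac{2 K}{M + \frac{-5 + K}{-7 + M}}$ ($t{\left(K,M \right)} = \frac{K + K}{M + \frac{K - 5}{M - 7}} = \frac{2 K}{M + \frac{-5 + K}{-7 + M}}$)
$t{\left(-3,-6 \right)} + s{\left(0 \right)} 17 = 2 \left(-3\right) \frac{1}{-5 - 3 + \left(-6\right)^{2} - -42} \left(-7 - 6\right) + \left(-2 + 2 \cdot 0\right) 17 = 2 \left(-3\right) \frac{1}{-5 - 3 + 36 + 42} \left(-13\right) + \left(-2 + 0\right) 17 = 2 \left(-3\right) \frac{1}{70} \left(-13\right) - 34 = \frac{39}{35} - 34 = - \frac{1151}{35}$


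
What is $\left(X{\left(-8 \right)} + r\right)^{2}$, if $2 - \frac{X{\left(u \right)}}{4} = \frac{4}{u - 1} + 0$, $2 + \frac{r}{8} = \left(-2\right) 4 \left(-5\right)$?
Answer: $\frac{7974976}{81} \approx 98457.0$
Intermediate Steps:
$r = 304$ ($r = -16 + 8 \left(-2\right) 4 \left(-5\right) = -16 + 8 \left(\left(-8\right) \left(-5\right)\right) = -16 + 8 \cdot 40 = -16 + 320 = 304$)
$X{\left(u \right)} = 8 - \frac{16}{-1 + u}$ ($X{\left(u \right)} = 8 - 4 \left(\frac{4}{u - 1} + 0\right) = 8 - 4 \left(\frac{4}{-1 + u} + 0\right) = 8 - 4 \frac{4}{-1 + u} = 8 - \frac{16}{-1 + u}$)
$\left(X{\left(-8 \right)} + r\right)^{2} = \left(\frac{8 \left(-3 - 8\right)}{-1 - 8} + 304\right)^{2} = \left(8 \frac{1}{-9} \left(-11\right) + 304\right)^{2} = \left(8 \left(- \frac{1}{9}\right) \left(-11\right) + 304\right)^{2} = \left(\frac{88}{9} + 304\right)^{2} = \left(\frac{2824}{9}\right)^{2} = \frac{7974976}{81}$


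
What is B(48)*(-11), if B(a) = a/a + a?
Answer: -539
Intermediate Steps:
B(a) = 1 + a
B(48)*(-11) = (1 + 48)*(-11) = 49*(-11) = -539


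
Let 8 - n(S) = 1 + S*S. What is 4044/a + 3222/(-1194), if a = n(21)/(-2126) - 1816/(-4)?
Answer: 596181825/96080981 ≈ 6.2050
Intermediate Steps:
n(S) = 7 - S**2 (n(S) = 8 - (1 + S*S) = 8 - (1 + S**2) = 8 + (-1 - S**2) = 7 - S**2)
a = 482819/1063 (a = (7 - 1*21**2)/(-2126) - 1816/(-4) = (7 - 1*441)*(-1/2126) - 1816*(-1/4) = (7 - 441)*(-1/2126) + 454 = -434*(-1/2126) + 454 = 217/1063 + 454 = 482819/1063 ≈ 454.20)
4044/a + 3222/(-1194) = 4044/(482819/1063) + 3222/(-1194) = 4044*(1063/482819) + 3222*(-1/1194) = 4298772/482819 - 537/199 = 596181825/96080981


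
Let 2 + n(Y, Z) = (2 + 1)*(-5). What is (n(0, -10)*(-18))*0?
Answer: 0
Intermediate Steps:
n(Y, Z) = -17 (n(Y, Z) = -2 + (2 + 1)*(-5) = -2 + 3*(-5) = -2 - 15 = -17)
(n(0, -10)*(-18))*0 = -17*(-18)*0 = 306*0 = 0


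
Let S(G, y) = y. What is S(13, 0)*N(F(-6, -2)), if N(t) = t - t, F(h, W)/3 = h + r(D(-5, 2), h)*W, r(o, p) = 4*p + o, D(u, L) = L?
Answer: 0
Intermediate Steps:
r(o, p) = o + 4*p
F(h, W) = 3*h + 3*W*(2 + 4*h) (F(h, W) = 3*(h + (2 + 4*h)*W) = 3*(h + W*(2 + 4*h)) = 3*h + 3*W*(2 + 4*h))
N(t) = 0
S(13, 0)*N(F(-6, -2)) = 0*0 = 0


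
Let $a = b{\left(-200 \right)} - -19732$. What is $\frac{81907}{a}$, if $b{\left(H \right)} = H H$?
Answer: $\frac{81907}{59732} \approx 1.3712$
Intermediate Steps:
$b{\left(H \right)} = H^{2}$
$a = 59732$ ($a = \left(-200\right)^{2} - -19732 = 40000 + 19732 = 59732$)
$\frac{81907}{a} = \frac{81907}{59732}$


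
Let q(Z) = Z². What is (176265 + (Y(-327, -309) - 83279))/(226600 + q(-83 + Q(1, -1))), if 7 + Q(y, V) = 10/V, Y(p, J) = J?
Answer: 7129/18200 ≈ 0.39170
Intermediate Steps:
Q(y, V) = -7 + 10/V
(176265 + (Y(-327, -309) - 83279))/(226600 + q(-83 + Q(1, -1))) = (176265 + (-309 - 83279))/(226600 + (-83 + (-7 + 10/(-1)))²) = (176265 - 83588)/(226600 + (-83 + (-7 + 10*(-1)))²) = 92677/(226600 + (-83 + (-7 - 10))²) = 92677/(226600 + (-83 - 17)²) = 92677/(226600 + (-100)²) = 92677/(226600 + 10000) = 92677/236600 = 92677*(1/236600) = 7129/18200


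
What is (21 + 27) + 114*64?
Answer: 7344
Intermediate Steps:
(21 + 27) + 114*64 = 48 + 7296 = 7344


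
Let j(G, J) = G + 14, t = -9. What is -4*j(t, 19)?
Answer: -20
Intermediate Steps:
j(G, J) = 14 + G
-4*j(t, 19) = -4*(14 - 9) = -4*5 = -20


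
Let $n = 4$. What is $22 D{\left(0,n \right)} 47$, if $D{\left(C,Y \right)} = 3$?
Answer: $3102$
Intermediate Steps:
$22 D{\left(0,n \right)} 47 = 22 \cdot 3 \cdot 47 = 66 \cdot 47 = 3102$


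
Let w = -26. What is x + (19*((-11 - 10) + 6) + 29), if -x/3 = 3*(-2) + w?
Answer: -160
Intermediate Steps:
x = 96 (x = -3*(3*(-2) - 26) = -3*(-6 - 26) = -3*(-32) = 96)
x + (19*((-11 - 10) + 6) + 29) = 96 + (19*((-11 - 10) + 6) + 29) = 96 + (19*(-21 + 6) + 29) = 96 + (19*(-15) + 29) = 96 + (-285 + 29) = 96 - 256 = -160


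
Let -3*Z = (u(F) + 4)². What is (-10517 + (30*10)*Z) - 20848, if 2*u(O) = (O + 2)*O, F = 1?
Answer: -34390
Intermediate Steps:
u(O) = O*(2 + O)/2 (u(O) = ((O + 2)*O)/2 = ((2 + O)*O)/2 = (O*(2 + O))/2 = O*(2 + O)/2)
Z = -121/12 (Z = -((½)*1*(2 + 1) + 4)²/3 = -((½)*1*3 + 4)²/3 = -(3/2 + 4)²/3 = -(11/2)²/3 = -⅓*121/4 = -121/12 ≈ -10.083)
(-10517 + (30*10)*Z) - 20848 = (-10517 + (30*10)*(-121/12)) - 20848 = (-10517 + 300*(-121/12)) - 20848 = (-10517 - 3025) - 20848 = -13542 - 20848 = -34390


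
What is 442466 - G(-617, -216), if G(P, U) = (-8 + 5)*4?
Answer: 442478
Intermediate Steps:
G(P, U) = -12 (G(P, U) = -3*4 = -12)
442466 - G(-617, -216) = 442466 - 1*(-12) = 442466 + 12 = 442478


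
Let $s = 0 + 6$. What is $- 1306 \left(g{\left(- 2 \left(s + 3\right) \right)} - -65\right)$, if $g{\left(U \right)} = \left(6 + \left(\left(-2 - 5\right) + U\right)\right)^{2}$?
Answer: $-556356$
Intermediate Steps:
$s = 6$
$g{\left(U \right)} = \left(-1 + U\right)^{2}$ ($g{\left(U \right)} = \left(6 + \left(-7 + U\right)\right)^{2} = \left(-1 + U\right)^{2}$)
$- 1306 \left(g{\left(- 2 \left(s + 3\right) \right)} - -65\right) = - 1306 \left(\left(-1 - 2 \left(6 + 3\right)\right)^{2} - -65\right) = - 1306 \left(\left(-1 - 18\right)^{2} + 65\right) = - 1306 \left(\left(-19\right)^{2} + 65\right) = - 1306 \left(361 + 65\right) = \left(-1306\right) 426 = -556356$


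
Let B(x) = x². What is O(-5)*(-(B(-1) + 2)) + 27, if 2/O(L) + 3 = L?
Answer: 111/4 ≈ 27.750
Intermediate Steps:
O(L) = 2/(-3 + L)
O(-5)*(-(B(-1) + 2)) + 27 = (2/(-3 - 5))*(-((-1)² + 2)) + 27 = (2/(-8))*(-(1 + 2)) + 27 = (2*(-⅛))*(-1*3) + 27 = -¼*(-3) + 27 = ¾ + 27 = 111/4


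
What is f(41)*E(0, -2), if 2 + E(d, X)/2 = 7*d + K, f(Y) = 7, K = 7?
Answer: 70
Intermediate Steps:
E(d, X) = 10 + 14*d (E(d, X) = -4 + 2*(7*d + 7) = -4 + 2*(7 + 7*d) = -4 + (14 + 14*d) = 10 + 14*d)
f(41)*E(0, -2) = 7*(10 + 14*0) = 7*(10 + 0) = 7*10 = 70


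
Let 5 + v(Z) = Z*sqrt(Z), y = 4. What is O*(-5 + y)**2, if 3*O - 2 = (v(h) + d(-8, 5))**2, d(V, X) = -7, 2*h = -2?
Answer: 145/3 + 8*I ≈ 48.333 + 8.0*I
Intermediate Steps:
h = -1 (h = (1/2)*(-2) = -1)
v(Z) = -5 + Z**(3/2) (v(Z) = -5 + Z*sqrt(Z) = -5 + Z**(3/2))
O = 2/3 + (-12 - I)**2/3 (O = 2/3 + ((-5 + (-1)**(3/2)) - 7)**2/3 = 2/3 + ((-5 - I) - 7)**2/3 = 2/3 + (-12 - I)**2/3 ≈ 48.333 + 8.0*I)
O*(-5 + y)**2 = (145/3 + 8*I)*(-5 + 4)**2 = (145/3 + 8*I)*(-1)**2 = (145/3 + 8*I)*1 = 145/3 + 8*I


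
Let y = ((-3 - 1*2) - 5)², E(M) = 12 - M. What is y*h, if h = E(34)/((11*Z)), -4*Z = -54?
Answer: -400/27 ≈ -14.815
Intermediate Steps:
Z = 27/2 (Z = -¼*(-54) = 27/2 ≈ 13.500)
h = -4/27 (h = (12 - 1*34)/((11*(27/2))) = (12 - 34)/(297/2) = -22*2/297 = -4/27 ≈ -0.14815)
y = 100 (y = ((-3 - 2) - 5)² = (-5 - 5)² = (-10)² = 100)
y*h = 100*(-4/27) = -400/27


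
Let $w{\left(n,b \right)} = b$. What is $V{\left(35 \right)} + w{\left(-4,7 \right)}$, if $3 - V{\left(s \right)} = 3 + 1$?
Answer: $6$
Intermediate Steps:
$V{\left(s \right)} = -1$ ($V{\left(s \right)} = 3 - \left(3 + 1\right) = 3 - 4 = -1$)
$V{\left(35 \right)} + w{\left(-4,7 \right)} = -1 + 7 = 6$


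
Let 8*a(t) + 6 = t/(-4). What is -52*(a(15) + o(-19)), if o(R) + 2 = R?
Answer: 9243/8 ≈ 1155.4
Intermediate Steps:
o(R) = -2 + R
a(t) = -¾ - t/32 (a(t) = -¾ + (t/(-4))/8 = -¾ + (t*(-¼))/8 = -¾ + (-t/4)/8 = -¾ - t/32)
-52*(a(15) + o(-19)) = -52*((-¾ - 1/32*15) + (-2 - 19)) = -52*((-¾ - 15/32) - 21) = -52*(-39/32 - 21) = -52*(-711/32) = 9243/8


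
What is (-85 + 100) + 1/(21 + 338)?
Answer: 5386/359 ≈ 15.003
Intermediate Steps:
(-85 + 100) + 1/(21 + 338) = 15 + 1/359 = 5386/359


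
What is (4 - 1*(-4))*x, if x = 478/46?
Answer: 1912/23 ≈ 83.130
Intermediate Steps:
x = 239/23 (x = 478*(1/46) = 239/23 ≈ 10.391)
(4 - 1*(-4))*x = (4 - 1*(-4))*(239/23) = (4 + 4)*(239/23) = 8*(239/23) = 1912/23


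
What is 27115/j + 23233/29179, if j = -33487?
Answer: -13185114/977117173 ≈ -0.013494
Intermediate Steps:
27115/j + 23233/29179 = 27115/(-33487) + 23233/29179 = 27115*(-1/33487) + 23233*(1/29179) = -27115/33487 + 23233/29179 = -13185114/977117173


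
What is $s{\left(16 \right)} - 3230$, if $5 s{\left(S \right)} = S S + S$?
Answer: $- \frac{15878}{5} \approx -3175.6$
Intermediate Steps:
$s{\left(S \right)} = \frac{S}{5} + \frac{S^{2}}{5}$ ($s{\left(S \right)} = \frac{S S + S}{5} = \frac{S^{2} + S}{5} = \frac{S + S^{2}}{5} = \frac{S}{5} + \frac{S^{2}}{5}$)
$s{\left(16 \right)} - 3230 = \frac{1}{5} \cdot 16 \left(1 + 16\right) - 3230 = \frac{1}{5} \cdot 16 \cdot 17 - 3230 = \frac{272}{5} - 3230 = - \frac{15878}{5}$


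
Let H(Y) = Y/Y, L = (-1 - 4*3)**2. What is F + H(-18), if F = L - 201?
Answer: -31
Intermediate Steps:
L = 169 (L = (-1 - 12)**2 = (-13)**2 = 169)
H(Y) = 1
F = -32 (F = 169 - 201 = -32)
F + H(-18) = -32 + 1 = -31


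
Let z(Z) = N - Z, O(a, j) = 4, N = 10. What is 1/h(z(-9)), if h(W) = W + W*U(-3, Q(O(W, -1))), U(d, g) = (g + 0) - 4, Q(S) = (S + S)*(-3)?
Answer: -1/513 ≈ -0.0019493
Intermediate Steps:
z(Z) = 10 - Z
Q(S) = -6*S (Q(S) = (2*S)*(-3) = -6*S)
U(d, g) = -4 + g (U(d, g) = g - 4 = -4 + g)
h(W) = -27*W (h(W) = W + W*(-4 - 6*4) = W + W*(-4 - 24) = W + W*(-28) = W - 28*W = -27*W)
1/h(z(-9)) = 1/(-27*(10 - 1*(-9))) = 1/(-27*(10 + 9)) = 1/(-27*19) = 1/(-513) = -1/513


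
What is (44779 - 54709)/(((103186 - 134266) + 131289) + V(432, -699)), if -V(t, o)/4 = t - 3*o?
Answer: -3310/30031 ≈ -0.11022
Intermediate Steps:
V(t, o) = -4*t + 12*o (V(t, o) = -4*(t - 3*o) = -4*t + 12*o)
(44779 - 54709)/(((103186 - 134266) + 131289) + V(432, -699)) = (44779 - 54709)/(((103186 - 134266) + 131289) + (-4*432 + 12*(-699))) = -9930/((-31080 + 131289) + (-1728 - 8388)) = -9930/(100209 - 10116) = -9930/90093 = -9930*1/90093 = -3310/30031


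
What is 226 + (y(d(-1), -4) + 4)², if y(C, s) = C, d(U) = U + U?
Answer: 230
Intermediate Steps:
d(U) = 2*U
226 + (y(d(-1), -4) + 4)² = 226 + (2*(-1) + 4)² = 226 + (-2 + 4)² = 226 + 2² = 226 + 4 = 230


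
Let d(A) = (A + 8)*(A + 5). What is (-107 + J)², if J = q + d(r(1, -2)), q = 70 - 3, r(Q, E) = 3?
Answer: 2304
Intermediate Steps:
q = 67
d(A) = (5 + A)*(8 + A) (d(A) = (8 + A)*(5 + A) = (5 + A)*(8 + A))
J = 155 (J = 67 + (40 + 3² + 13*3) = 67 + (40 + 9 + 39) = 67 + 88 = 155)
(-107 + J)² = (-107 + 155)² = 48² = 2304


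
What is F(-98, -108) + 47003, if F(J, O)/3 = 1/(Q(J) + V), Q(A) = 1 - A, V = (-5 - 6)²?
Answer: 10340663/220 ≈ 47003.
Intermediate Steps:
V = 121 (V = (-11)² = 121)
F(J, O) = 3/(122 - J) (F(J, O) = 3/((1 - J) + 121) = 3/(122 - J))
F(-98, -108) + 47003 = -3/(-122 - 98) + 47003 = -3/(-220) + 47003 = -3*(-1/220) + 47003 = 3/220 + 47003 = 10340663/220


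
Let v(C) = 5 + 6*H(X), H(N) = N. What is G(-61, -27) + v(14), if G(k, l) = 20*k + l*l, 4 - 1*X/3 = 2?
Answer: -450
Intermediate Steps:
X = 6 (X = 12 - 3*2 = 12 - 6 = 6)
G(k, l) = l² + 20*k (G(k, l) = 20*k + l² = l² + 20*k)
v(C) = 41 (v(C) = 5 + 6*6 = 5 + 36 = 41)
G(-61, -27) + v(14) = ((-27)² + 20*(-61)) + 41 = (729 - 1220) + 41 = -491 + 41 = -450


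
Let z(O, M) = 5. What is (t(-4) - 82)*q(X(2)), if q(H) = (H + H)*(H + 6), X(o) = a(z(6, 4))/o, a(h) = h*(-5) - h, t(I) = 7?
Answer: -20250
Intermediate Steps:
a(h) = -6*h (a(h) = -5*h - h = -6*h)
X(o) = -30/o (X(o) = (-6*5)/o = -30/o)
q(H) = 2*H*(6 + H) (q(H) = (2*H)*(6 + H) = 2*H*(6 + H))
(t(-4) - 82)*q(X(2)) = (7 - 82)*(2*(-30/2)*(6 - 30/2)) = -150*(-30*½)*(6 - 30*½) = -150*(-15)*(6 - 15) = -150*(-15)*(-9) = -75*270 = -20250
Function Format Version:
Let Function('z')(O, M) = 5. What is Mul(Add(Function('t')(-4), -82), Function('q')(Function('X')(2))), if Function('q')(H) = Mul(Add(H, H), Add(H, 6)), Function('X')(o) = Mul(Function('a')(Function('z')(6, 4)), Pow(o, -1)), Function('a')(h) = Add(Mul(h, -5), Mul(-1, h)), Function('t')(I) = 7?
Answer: -20250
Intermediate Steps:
Function('a')(h) = Mul(-6, h) (Function('a')(h) = Add(Mul(-5, h), Mul(-1, h)) = Mul(-6, h))
Function('X')(o) = Mul(-30, Pow(o, -1)) (Function('X')(o) = Mul(Mul(-6, 5), Pow(o, -1)) = Mul(-30, Pow(o, -1)))
Function('q')(H) = Mul(2, H, Add(6, H)) (Function('q')(H) = Mul(Mul(2, H), Add(6, H)) = Mul(2, H, Add(6, H)))
Mul(Add(Function('t')(-4), -82), Function('q')(Function('X')(2))) = Mul(Add(7, -82), Mul(2, Mul(-30, Pow(2, -1)), Add(6, Mul(-30, Pow(2, -1))))) = Mul(-75, Mul(2, Mul(-30, Rational(1, 2)), Add(6, Mul(-30, Rational(1, 2))))) = Mul(-75, Mul(2, -15, Add(6, -15))) = Mul(-75, Mul(2, -15, -9)) = Mul(-75, 270) = -20250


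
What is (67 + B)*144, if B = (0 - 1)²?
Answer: 9792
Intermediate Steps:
B = 1 (B = (-1)² = 1)
(67 + B)*144 = (67 + 1)*144 = 68*144 = 9792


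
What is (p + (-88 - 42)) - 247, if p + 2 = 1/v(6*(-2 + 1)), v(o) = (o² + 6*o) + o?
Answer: -2275/6 ≈ -379.17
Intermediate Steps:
v(o) = o² + 7*o
p = -13/6 (p = -2 + 1/((6*(-2 + 1))*(7 + 6*(-2 + 1))) = -2 + 1/((6*(-1))*(7 + 6*(-1))) = -2 + 1/(-6*(7 - 6)) = -2 + 1/(-6*1) = -2 + 1/(-6) = -2 - ⅙ = -13/6 ≈ -2.1667)
(p + (-88 - 42)) - 247 = (-13/6 + (-88 - 42)) - 247 = (-13/6 - 130) - 247 = -793/6 - 247 = -2275/6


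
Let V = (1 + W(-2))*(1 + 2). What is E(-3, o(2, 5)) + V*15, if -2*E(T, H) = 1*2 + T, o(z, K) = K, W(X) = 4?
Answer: 451/2 ≈ 225.50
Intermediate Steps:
V = 15 (V = (1 + 4)*(1 + 2) = 5*3 = 15)
E(T, H) = -1 - T/2 (E(T, H) = -(1*2 + T)/2 = -(2 + T)/2 = -1 - T/2)
E(-3, o(2, 5)) + V*15 = (-1 - ½*(-3)) + 15*15 = (-1 + 3/2) + 225 = ½ + 225 = 451/2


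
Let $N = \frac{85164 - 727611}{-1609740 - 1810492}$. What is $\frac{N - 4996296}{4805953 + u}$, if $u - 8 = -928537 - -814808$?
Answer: $- \frac{17088490818225}{16048522037824} \approx -1.0648$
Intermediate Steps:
$N = \frac{642447}{3420232}$ ($N = - \frac{642447}{-3420232} = \left(-642447\right) \left(- \frac{1}{3420232}\right) = \frac{642447}{3420232} \approx 0.18784$)
$u = -113721$ ($u = 8 - 113729 = -113721$)
$\frac{N - 4996296}{4805953 + u} = \frac{\frac{642447}{3420232} - 4996296}{4805953 - 113721} = - \frac{17088490818225}{3420232 \cdot 4692232} = \left(- \frac{17088490818225}{3420232}\right) \frac{1}{4692232} = - \frac{17088490818225}{16048522037824}$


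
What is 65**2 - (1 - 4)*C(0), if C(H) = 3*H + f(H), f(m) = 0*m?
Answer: 4225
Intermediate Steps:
f(m) = 0
C(H) = 3*H (C(H) = 3*H + 0 = 3*H)
65**2 - (1 - 4)*C(0) = 65**2 - (1 - 4)*3*0 = 4225 - (-3)*0 = 4225 - 1*0 = 4225 + 0 = 4225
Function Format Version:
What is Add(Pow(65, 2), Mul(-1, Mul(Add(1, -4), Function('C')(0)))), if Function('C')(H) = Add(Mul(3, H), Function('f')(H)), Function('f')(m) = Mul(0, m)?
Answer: 4225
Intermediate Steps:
Function('f')(m) = 0
Function('C')(H) = Mul(3, H) (Function('C')(H) = Add(Mul(3, H), 0) = Mul(3, H))
Add(Pow(65, 2), Mul(-1, Mul(Add(1, -4), Function('C')(0)))) = Add(Pow(65, 2), Mul(-1, Mul(Add(1, -4), Mul(3, 0)))) = Add(4225, Mul(-1, Mul(-3, 0))) = Add(4225, Mul(-1, 0)) = Add(4225, 0) = 4225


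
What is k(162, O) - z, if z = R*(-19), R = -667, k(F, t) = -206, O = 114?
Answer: -12879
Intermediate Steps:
z = 12673 (z = -667*(-19) = 12673)
k(162, O) - z = -206 - 1*12673 = -206 - 12673 = -12879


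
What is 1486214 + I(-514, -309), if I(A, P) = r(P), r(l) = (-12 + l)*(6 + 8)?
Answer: 1481720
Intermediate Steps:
r(l) = -168 + 14*l (r(l) = (-12 + l)*14 = -168 + 14*l)
I(A, P) = -168 + 14*P
1486214 + I(-514, -309) = 1486214 + (-168 + 14*(-309)) = 1486214 + (-168 - 4326) = 1486214 - 4494 = 1481720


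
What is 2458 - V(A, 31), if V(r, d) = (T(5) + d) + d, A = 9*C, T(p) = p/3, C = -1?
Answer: 7183/3 ≈ 2394.3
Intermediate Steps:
T(p) = p/3 (T(p) = p*(⅓) = p/3)
A = -9 (A = 9*(-1) = -9)
V(r, d) = 5/3 + 2*d (V(r, d) = ((⅓)*5 + d) + d = (5/3 + d) + d = 5/3 + 2*d)
2458 - V(A, 31) = 2458 - (5/3 + 2*31) = 2458 - (5/3 + 62) = 2458 - 1*191/3 = 2458 - 191/3 = 7183/3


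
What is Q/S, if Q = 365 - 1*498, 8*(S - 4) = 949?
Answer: -1064/981 ≈ -1.0846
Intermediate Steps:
S = 981/8 (S = 4 + (⅛)*949 = 4 + 949/8 = 981/8 ≈ 122.63)
Q = -133 (Q = 365 - 498 = -133)
Q/S = -133/981/8 = -133*8/981 = -1064/981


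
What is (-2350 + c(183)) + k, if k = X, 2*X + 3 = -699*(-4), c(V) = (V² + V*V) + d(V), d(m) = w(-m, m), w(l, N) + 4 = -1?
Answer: 132039/2 ≈ 66020.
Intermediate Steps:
w(l, N) = -5 (w(l, N) = -4 - 1 = -5)
d(m) = -5
c(V) = -5 + 2*V² (c(V) = (V² + V*V) - 5 = (V² + V²) - 5 = 2*V² - 5 = -5 + 2*V²)
X = 2793/2 (X = -3/2 + (-699*(-4))/2 = -3/2 + (½)*2796 = -3/2 + 1398 = 2793/2 ≈ 1396.5)
k = 2793/2 ≈ 1396.5
(-2350 + c(183)) + k = (-2350 + (-5 + 2*183²)) + 2793/2 = (-2350 + (-5 + 2*33489)) + 2793/2 = (-2350 + (-5 + 66978)) + 2793/2 = (-2350 + 66973) + 2793/2 = 64623 + 2793/2 = 132039/2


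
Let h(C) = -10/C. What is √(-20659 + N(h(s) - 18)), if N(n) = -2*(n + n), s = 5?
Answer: I*√20579 ≈ 143.45*I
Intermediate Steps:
N(n) = -4*n
√(-20659 + N(h(s) - 18)) = √(-20659 - 4*(-10/5 - 18)) = √(-20659 - 4*(-10*⅕ - 18)) = √(-20659 - 4*(-2 - 18)) = √(-20659 - 4*(-20)) = √(-20659 + 80) = √(-20579) = I*√20579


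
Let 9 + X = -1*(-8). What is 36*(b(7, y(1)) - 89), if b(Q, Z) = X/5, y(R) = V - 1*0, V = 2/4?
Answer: -16056/5 ≈ -3211.2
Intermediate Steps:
X = -1 (X = -9 - 1*(-8) = -9 + 8 = -1)
V = 1/2 (V = 2*(1/4) = 1/2 ≈ 0.50000)
y(R) = 1/2 (y(R) = 1/2 - 1*0 = 1/2 + 0 = 1/2)
b(Q, Z) = -1/5
36*(b(7, y(1)) - 89) = 36*(-1/5 - 89) = 36*(-446/5) = -16056/5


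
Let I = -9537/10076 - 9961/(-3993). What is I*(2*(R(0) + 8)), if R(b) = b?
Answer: 22649380/914397 ≈ 24.770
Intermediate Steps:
I = 5662345/3657588 (I = -9537*1/10076 - 9961*(-1/3993) = -867/916 + 9961/3993 = 5662345/3657588 ≈ 1.5481)
I*(2*(R(0) + 8)) = 5662345*(2*(0 + 8))/3657588 = 5662345*(2*8)/3657588 = (5662345/3657588)*16 = 22649380/914397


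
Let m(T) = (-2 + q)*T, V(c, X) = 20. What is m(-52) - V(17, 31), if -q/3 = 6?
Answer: 1020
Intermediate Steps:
q = -18 (q = -3*6 = -18)
m(T) = -20*T (m(T) = (-2 - 18)*T = -20*T)
m(-52) - V(17, 31) = -20*(-52) - 1*20 = 1040 - 20 = 1020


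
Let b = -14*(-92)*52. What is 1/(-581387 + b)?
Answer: -1/514411 ≈ -1.9440e-6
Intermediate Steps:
b = 66976 (b = 1288*52 = 66976)
1/(-581387 + b) = 1/(-581387 + 66976) = 1/(-514411) = -1/514411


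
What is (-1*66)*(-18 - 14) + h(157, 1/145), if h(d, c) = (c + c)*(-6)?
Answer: 306228/145 ≈ 2111.9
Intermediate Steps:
h(d, c) = -12*c (h(d, c) = (2*c)*(-6) = -12*c)
(-1*66)*(-18 - 14) + h(157, 1/145) = (-1*66)*(-18 - 14) - 12/145 = -66*(-32) - 12*1/145 = 2112 - 12/145 = 306228/145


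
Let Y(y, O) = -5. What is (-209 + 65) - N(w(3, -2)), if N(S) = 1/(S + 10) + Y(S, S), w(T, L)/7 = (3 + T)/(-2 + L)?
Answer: -137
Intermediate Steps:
w(T, L) = 7*(3 + T)/(-2 + L) (w(T, L) = 7*((3 + T)/(-2 + L)) = 7*(3 + T)/(-2 + L))
N(S) = -5 + 1/(10 + S) (N(S) = 1/(S + 10) - 5 = 1/(10 + S) - 5 = -5 + 1/(10 + S))
(-209 + 65) - N(w(3, -2)) = (-209 + 65) - (-49 - 35*(3 + 3)/(-2 - 2))/(10 + 7*(3 + 3)/(-2 - 2)) = -144 - (-49 - 35*6/(-4))/(10 + 7*6/(-4)) = -144 - (-49 - 35*(-1)*6/4)/(10 + 7*(-1/4)*6) = -144 - (-49 - 5*(-21/2))/(10 - 21/2) = -144 - (-49 + 105/2)/(-1/2) = -144 - (-2)*7/2 = -144 - 1*(-7) = -144 + 7 = -137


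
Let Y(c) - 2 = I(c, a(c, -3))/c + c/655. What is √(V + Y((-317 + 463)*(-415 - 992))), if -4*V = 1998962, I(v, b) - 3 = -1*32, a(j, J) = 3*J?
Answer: I*√2263246143391107769335/67275705 ≈ 707.14*I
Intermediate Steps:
I(v, b) = -29 (I(v, b) = 3 - 1*32 = 3 - 32 = -29)
V = -999481/2 (V = -¼*1998962 = -999481/2 ≈ -4.9974e+5)
Y(c) = 2 - 29/c + c/655 (Y(c) = 2 + (-29/c + c/655) = 2 - 29/c + c/655)
√(V + Y((-317 + 463)*(-415 - 992))) = √(-999481/2 + (2 - 29*1/((-415 - 992)*(-317 + 463)) + ((-317 + 463)*(-415 - 992))/655)) = √(-999481/2 + (2 - 29/(146*(-1407)) + (146*(-1407))/655)) = √(-999481/2 + (2 - 29/(-205422) + (1/655)*(-205422))) = √(-999481/2 + (2 - 29*(-1/205422) - 205422/655)) = √(-999481/2 + (2 + 29/205422 - 205422/655)) = √(-999481/2 - 41929076269/134551410) = √(-33641358992687/67275705) = I*√2263246143391107769335/67275705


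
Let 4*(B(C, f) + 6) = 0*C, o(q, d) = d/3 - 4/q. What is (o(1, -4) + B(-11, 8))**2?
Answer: 1156/9 ≈ 128.44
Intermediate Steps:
o(q, d) = -4/q + d/3 (o(q, d) = d*(1/3) - 4/q = d/3 - 4/q = -4/q + d/3)
B(C, f) = -6 (B(C, f) = -6 + (0*C)/4 = -6 + (1/4)*0 = -6 + 0 = -6)
(o(1, -4) + B(-11, 8))**2 = ((-4/1 + (1/3)*(-4)) - 6)**2 = ((-4*1 - 4/3) - 6)**2 = ((-4 - 4/3) - 6)**2 = (-16/3 - 6)**2 = (-34/3)**2 = 1156/9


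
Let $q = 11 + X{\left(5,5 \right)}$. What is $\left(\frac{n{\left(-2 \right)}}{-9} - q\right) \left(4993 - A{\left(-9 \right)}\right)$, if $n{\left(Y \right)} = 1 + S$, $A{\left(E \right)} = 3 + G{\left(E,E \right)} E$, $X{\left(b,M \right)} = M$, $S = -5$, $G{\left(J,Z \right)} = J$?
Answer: $- \frac{687260}{9} \approx -76362.0$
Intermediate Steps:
$A{\left(E \right)} = 3 + E^{2}$ ($A{\left(E \right)} = 3 + E E = 3 + E^{2}$)
$n{\left(Y \right)} = -4$ ($n{\left(Y \right)} = 1 - 5 = -4$)
$q = 16$ ($q = 11 + 5 = 16$)
$\left(\frac{n{\left(-2 \right)}}{-9} - q\right) \left(4993 - A{\left(-9 \right)}\right) = \left(- \frac{4}{-9} - 16\right) \left(4993 - \left(3 + \left(-9\right)^{2}\right)\right) = \left(\left(-4\right) \left(- \frac{1}{9}\right) - 16\right) \left(4993 - \left(3 + 81\right)\right) = \left(\frac{4}{9} - 16\right) \left(4993 - 84\right) = - \frac{140 \left(4993 - 84\right)}{9} = \left(- \frac{140}{9}\right) 4909 = - \frac{687260}{9}$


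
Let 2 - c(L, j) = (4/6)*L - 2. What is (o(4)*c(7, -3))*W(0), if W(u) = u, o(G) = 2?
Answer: 0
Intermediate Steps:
c(L, j) = 4 - 2*L/3 (c(L, j) = 2 - ((4/6)*L - 2) = 2 - ((4*(⅙))*L - 2) = 2 - (2*L/3 - 2) = 2 - (-2 + 2*L/3) = 2 + (2 - 2*L/3) = 4 - 2*L/3)
(o(4)*c(7, -3))*W(0) = (2*(4 - ⅔*7))*0 = (2*(4 - 14/3))*0 = (2*(-⅔))*0 = -4/3*0 = 0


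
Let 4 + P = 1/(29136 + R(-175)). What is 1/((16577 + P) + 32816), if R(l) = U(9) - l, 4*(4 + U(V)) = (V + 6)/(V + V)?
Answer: 703373/34738889121 ≈ 2.0247e-5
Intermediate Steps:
U(V) = -4 + (6 + V)/(8*V) (U(V) = -4 + ((V + 6)/(V + V))/4 = -4 + ((6 + V)/((2*V)))/4 = -4 + ((6 + V)*(1/(2*V)))/4 = -4 + ((6 + V)/(2*V))/4 = -4 + (6 + V)/(8*V))
R(l) = -91/24 - l (R(l) = (1/8)*(6 - 31*9)/9 - l = (1/8)*(1/9)*(6 - 279) - l = (1/8)*(1/9)*(-273) - l = -91/24 - l)
P = -2813468/703373 (P = -4 + 1/(29136 + (-91/24 - 1*(-175))) = -4 + 1/(29136 + (-91/24 + 175)) = -4 + 1/(29136 + 4109/24) = -4 + 1/(703373/24) = -4 + 24/703373 = -2813468/703373 ≈ -4.0000)
1/((16577 + P) + 32816) = 1/((16577 - 2813468/703373) + 32816) = 1/(11657000753/703373 + 32816) = 1/(34738889121/703373) = 703373/34738889121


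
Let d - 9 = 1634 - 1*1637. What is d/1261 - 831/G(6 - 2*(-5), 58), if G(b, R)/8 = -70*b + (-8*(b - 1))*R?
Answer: 1435731/81511040 ≈ 0.017614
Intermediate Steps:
d = 6 (d = 9 + (1634 - 1*1637) = 9 + (1634 - 1637) = 9 - 3 = 6)
G(b, R) = -560*b + 8*R*(8 - 8*b) (G(b, R) = 8*(-70*b + (-8*(b - 1))*R) = 8*(-70*b + (-8*(-1 + b))*R) = 8*(-70*b + (8 - 8*b)*R) = 8*(-70*b + R*(8 - 8*b)) = -560*b + 8*R*(8 - 8*b))
d/1261 - 831/G(6 - 2*(-5), 58) = 6/1261 - 831/(-560*(6 - 2*(-5)) + 64*58 - 64*58*(6 - 2*(-5))) = 6*(1/1261) - 831/(-560*(6 + 10) + 3712 - 64*58*(6 + 10)) = 6/1261 - 831/(-560*16 + 3712 - 64*58*16) = 6/1261 - 831/(-8960 + 3712 - 59392) = 6/1261 - 831/(-64640) = 6/1261 - 831*(-1/64640) = 6/1261 + 831/64640 = 1435731/81511040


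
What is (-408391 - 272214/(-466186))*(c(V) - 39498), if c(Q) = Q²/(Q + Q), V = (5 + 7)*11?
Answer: 52868285861952/3283 ≈ 1.6104e+10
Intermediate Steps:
V = 132 (V = 12*11 = 132)
c(Q) = Q/2 (c(Q) = Q²/((2*Q)) = (1/(2*Q))*Q² = Q/2)
(-408391 - 272214/(-466186))*(c(V) - 39498) = (-408391 - 272214/(-466186))*((½)*132 - 39498) = (-408391 - 272214*(-1/466186))*(66 - 39498) = (-408391 + 1917/3283)*(-39432) = -1340745736/3283*(-39432) = 52868285861952/3283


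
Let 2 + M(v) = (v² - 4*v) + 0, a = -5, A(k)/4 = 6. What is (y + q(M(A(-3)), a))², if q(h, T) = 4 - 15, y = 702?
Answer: 477481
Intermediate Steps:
A(k) = 24 (A(k) = 4*6 = 24)
M(v) = -2 + v² - 4*v (M(v) = -2 + ((v² - 4*v) + 0) = -2 + (v² - 4*v) = -2 + v² - 4*v)
q(h, T) = -11
(y + q(M(A(-3)), a))² = (702 - 11)² = 691² = 477481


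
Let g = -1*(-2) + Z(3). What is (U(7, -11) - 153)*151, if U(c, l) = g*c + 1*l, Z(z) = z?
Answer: -19479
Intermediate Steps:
g = 5 (g = -1*(-2) + 3 = 2 + 3 = 5)
U(c, l) = l + 5*c (U(c, l) = 5*c + 1*l = 5*c + l = l + 5*c)
(U(7, -11) - 153)*151 = ((-11 + 5*7) - 153)*151 = ((-11 + 35) - 153)*151 = (24 - 153)*151 = -129*151 = -19479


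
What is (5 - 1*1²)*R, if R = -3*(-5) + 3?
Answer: 72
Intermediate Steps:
R = 18 (R = 15 + 3 = 18)
(5 - 1*1²)*R = (5 - 1*1²)*18 = (5 - 1*1)*18 = (5 - 1)*18 = 4*18 = 72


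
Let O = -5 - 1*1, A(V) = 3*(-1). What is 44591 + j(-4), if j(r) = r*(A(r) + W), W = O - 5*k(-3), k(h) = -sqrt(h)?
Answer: 44627 - 20*I*sqrt(3) ≈ 44627.0 - 34.641*I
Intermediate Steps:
A(V) = -3
O = -6 (O = -5 - 1 = -6)
W = -6 + 5*I*sqrt(3) (W = -6 - (-5)*sqrt(-3) = -6 - (-5)*I*sqrt(3) = -6 + 5*I*sqrt(3) ≈ -6.0 + 8.6602*I)
j(r) = r*(-9 + 5*I*sqrt(3)) (j(r) = r*(-3 + (-6 + 5*I*sqrt(3))) = r*(-9 + 5*I*sqrt(3)))
44591 + j(-4) = 44591 - 4*(-9 + 5*I*sqrt(3)) = 44591 + (36 - 20*I*sqrt(3)) = 44627 - 20*I*sqrt(3)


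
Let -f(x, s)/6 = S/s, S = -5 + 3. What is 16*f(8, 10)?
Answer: 96/5 ≈ 19.200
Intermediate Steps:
S = -2
f(x, s) = 12/s (f(x, s) = -(-12)/s = 12/s)
16*f(8, 10) = 16*(12/10) = 16*(12*(⅒)) = 16*(6/5) = 96/5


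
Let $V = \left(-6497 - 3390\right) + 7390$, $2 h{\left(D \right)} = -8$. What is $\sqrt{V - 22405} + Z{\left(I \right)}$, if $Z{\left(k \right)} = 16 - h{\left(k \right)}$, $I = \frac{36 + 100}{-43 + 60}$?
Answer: $20 + i \sqrt{24902} \approx 20.0 + 157.8 i$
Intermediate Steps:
$I = 8$ ($I = \frac{136}{17} = 136 \cdot \frac{1}{17} = 8$)
$h{\left(D \right)} = -4$ ($h{\left(D \right)} = \frac{1}{2} \left(-8\right) = -4$)
$V = -2497$ ($V = -9887 + 7390 = -2497$)
$Z{\left(k \right)} = 20$ ($Z{\left(k \right)} = 16 - -4 = 16 + 4 = 20$)
$\sqrt{V - 22405} + Z{\left(I \right)} = \sqrt{-2497 - 22405} + 20 = \sqrt{-24902} + 20 = i \sqrt{24902} + 20 = 20 + i \sqrt{24902}$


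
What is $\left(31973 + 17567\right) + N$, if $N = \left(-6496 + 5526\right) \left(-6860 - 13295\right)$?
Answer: $19599890$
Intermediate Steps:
$N = 19550350$ ($N = \left(-970\right) \left(-20155\right) = 19550350$)
$\left(31973 + 17567\right) + N = \left(31973 + 17567\right) + 19550350 = 49540 + 19550350 = 19599890$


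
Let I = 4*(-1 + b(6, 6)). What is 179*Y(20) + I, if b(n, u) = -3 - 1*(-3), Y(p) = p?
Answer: 3576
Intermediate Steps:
b(n, u) = 0 (b(n, u) = -3 + 3 = 0)
I = -4 (I = 4*(-1 + 0) = 4*(-1) = -4)
179*Y(20) + I = 179*20 - 4 = 3580 - 4 = 3576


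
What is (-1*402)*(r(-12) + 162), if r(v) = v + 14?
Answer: -65928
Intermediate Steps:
r(v) = 14 + v
(-1*402)*(r(-12) + 162) = (-1*402)*((14 - 12) + 162) = -402*(2 + 162) = -402*164 = -65928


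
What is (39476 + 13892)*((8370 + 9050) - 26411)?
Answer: -479831688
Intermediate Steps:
(39476 + 13892)*((8370 + 9050) - 26411) = 53368*(17420 - 26411) = 53368*(-8991) = -479831688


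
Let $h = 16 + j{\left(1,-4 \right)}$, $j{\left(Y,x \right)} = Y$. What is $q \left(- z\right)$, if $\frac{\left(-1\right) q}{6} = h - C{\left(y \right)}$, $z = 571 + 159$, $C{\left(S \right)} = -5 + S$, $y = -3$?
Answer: $109500$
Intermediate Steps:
$h = 17$ ($h = 16 + 1 = 17$)
$z = 730$
$q = -150$ ($q = - 6 \left(17 - \left(-5 - 3\right)\right) = - 6 \left(17 - -8\right) = - 6 \left(17 + 8\right) = \left(-6\right) 25 = -150$)
$q \left(- z\right) = - 150 \left(\left(-1\right) 730\right) = \left(-150\right) \left(-730\right) = 109500$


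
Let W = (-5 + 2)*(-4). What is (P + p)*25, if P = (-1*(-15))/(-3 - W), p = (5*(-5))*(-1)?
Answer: 600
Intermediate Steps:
W = 12 (W = -3*(-4) = 12)
p = 25 (p = -25*(-1) = 25)
P = -1 (P = (-1*(-15))/(-3 - 1*12) = 15/(-3 - 12) = 15/(-15) = 15*(-1/15) = -1)
(P + p)*25 = (-1 + 25)*25 = 24*25 = 600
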